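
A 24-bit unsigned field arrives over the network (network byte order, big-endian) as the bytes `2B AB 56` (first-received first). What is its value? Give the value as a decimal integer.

2861910

Big-endian: lowest address holds the most-significant byte.
The bytes are already most-significant first: 0x2BAB56.
0x2BAB56 = 2861910.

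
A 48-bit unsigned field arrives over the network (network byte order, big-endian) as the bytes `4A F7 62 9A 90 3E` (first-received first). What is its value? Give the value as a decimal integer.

82426371674174

In big-endian order the high byte comes first in memory.
The bytes are already most-significant first: 0x4AF7629A903E.
0x4AF7629A903E = 82426371674174.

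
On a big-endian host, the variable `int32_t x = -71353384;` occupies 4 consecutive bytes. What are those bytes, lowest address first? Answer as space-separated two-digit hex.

FB BF 3B D8

Two's complement of -71353384 in 32 bits: 71353384 = 0x0440C428; invert → 0xFBBF3BD7; add 1 → 0xFBBF3BD8.
Split into bytes (most-significant first): FB BF 3B D8.
In big-endian order the high byte comes first in memory.
So the memory order matches the most-significant-first order: FB BF 3B D8.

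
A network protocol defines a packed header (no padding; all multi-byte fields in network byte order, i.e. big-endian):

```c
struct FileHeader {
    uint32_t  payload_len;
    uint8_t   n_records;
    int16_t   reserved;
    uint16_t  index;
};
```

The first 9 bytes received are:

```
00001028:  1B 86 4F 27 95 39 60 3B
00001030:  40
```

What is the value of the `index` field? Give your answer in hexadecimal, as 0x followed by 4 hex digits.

0x3B40

`index` follows `payload_len` (4 B), `n_records` (1 B), `reserved` (2 B), so it starts at offset 4 + 1 + 2 = 7 and occupies 2 bytes.
Bytes at offsets 7..8: 3B 40.
Big-endian: lowest address holds the most-significant byte.
The bytes are already most-significant first: 0x3B40.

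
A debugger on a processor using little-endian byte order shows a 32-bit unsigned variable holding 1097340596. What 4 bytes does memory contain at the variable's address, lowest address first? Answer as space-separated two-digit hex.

1097340596 in hexadecimal, padded to 32 bits, is 0x416816B4.
Split into bytes (most-significant first): 41 68 16 B4.
In little-endian order the low byte comes first in memory.
So at ascending addresses the bytes are B4 16 68 41.

B4 16 68 41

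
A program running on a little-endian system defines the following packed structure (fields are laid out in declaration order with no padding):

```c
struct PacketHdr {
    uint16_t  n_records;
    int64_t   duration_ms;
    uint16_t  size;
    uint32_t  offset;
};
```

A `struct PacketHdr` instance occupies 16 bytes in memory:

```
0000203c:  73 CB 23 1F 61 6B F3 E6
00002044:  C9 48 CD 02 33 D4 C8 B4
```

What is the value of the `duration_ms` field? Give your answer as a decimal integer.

5244977174202621731

`duration_ms` follows `n_records` (2 bytes), so it starts at byte offset 2 and occupies 8 bytes.
Bytes at offsets 2..9: 23 1F 61 6B F3 E6 C9 48.
Little-endian stores the least-significant byte at the lowest address.
Reassemble most-significant byte first: 48 C9 E6 F3 6B 61 1F 23 → 0x48C9E6F36B611F23.
0x48C9E6F36B611F23 = 5244977174202621731.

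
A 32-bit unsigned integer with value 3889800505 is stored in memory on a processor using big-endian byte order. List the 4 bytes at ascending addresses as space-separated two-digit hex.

E7 D9 A5 39

3889800505 in hexadecimal, padded to 32 bits, is 0xE7D9A539.
Split into bytes (most-significant first): E7 D9 A5 39.
Big-endian: lowest address holds the most-significant byte.
So the memory order matches the most-significant-first order: E7 D9 A5 39.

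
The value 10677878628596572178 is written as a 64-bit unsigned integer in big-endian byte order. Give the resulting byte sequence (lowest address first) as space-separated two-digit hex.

10677878628596572178 in hexadecimal, padded to 64 bits, is 0x942F7209F43BE012.
Split into bytes (most-significant first): 94 2F 72 09 F4 3B E0 12.
Big-endian: lowest address holds the most-significant byte.
So the memory order matches the most-significant-first order: 94 2F 72 09 F4 3B E0 12.

94 2F 72 09 F4 3B E0 12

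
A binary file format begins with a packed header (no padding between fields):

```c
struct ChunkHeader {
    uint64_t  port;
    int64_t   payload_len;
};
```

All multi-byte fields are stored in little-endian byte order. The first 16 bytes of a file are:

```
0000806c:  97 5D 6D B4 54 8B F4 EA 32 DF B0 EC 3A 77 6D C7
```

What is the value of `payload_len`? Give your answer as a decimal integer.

-4076470992737607886

`payload_len` follows `port` (8 bytes), so it starts at byte offset 8 and occupies 8 bytes.
Bytes at offsets 8..15: 32 DF B0 EC 3A 77 6D C7.
In little-endian order the low byte comes first in memory.
Reassemble most-significant byte first: C7 6D 77 3A EC B0 DF 32 → 0xC76D773AECB0DF32.
Top bit is set, so as a signed 64-bit value this is 0xC76D773AECB0DF32 − 2^64 = -4076470992737607886.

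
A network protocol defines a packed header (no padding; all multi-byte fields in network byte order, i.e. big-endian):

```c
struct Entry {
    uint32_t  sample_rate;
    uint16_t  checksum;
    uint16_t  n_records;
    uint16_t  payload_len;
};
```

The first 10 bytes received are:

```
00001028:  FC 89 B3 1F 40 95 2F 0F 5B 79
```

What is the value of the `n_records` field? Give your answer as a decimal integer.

12047

`n_records` follows `sample_rate` (4 B), `checksum` (2 B), so it starts at offset 4 + 2 = 6 and occupies 2 bytes.
Bytes at offsets 6..7: 2F 0F.
In big-endian order the high byte comes first in memory.
The bytes are already most-significant first: 0x2F0F.
0x2F0F = 12047.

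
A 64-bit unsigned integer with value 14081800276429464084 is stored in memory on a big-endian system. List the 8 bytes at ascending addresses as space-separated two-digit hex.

C3 6C 9A BE 2A 93 62 14

14081800276429464084 in hexadecimal, padded to 64 bits, is 0xC36C9ABE2A936214.
Split into bytes (most-significant first): C3 6C 9A BE 2A 93 62 14.
In big-endian order the high byte comes first in memory.
So the memory order matches the most-significant-first order: C3 6C 9A BE 2A 93 62 14.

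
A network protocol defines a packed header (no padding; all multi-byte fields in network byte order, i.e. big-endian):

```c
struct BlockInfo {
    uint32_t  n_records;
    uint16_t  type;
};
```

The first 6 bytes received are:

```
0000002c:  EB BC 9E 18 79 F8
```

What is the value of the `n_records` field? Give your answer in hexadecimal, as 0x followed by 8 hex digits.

`n_records` is the first field, at byte offset 0, occupying 4 bytes.
Bytes at offsets 0..3: EB BC 9E 18.
In big-endian order the high byte comes first in memory.
The bytes are already most-significant first: 0xEBBC9E18.

0xEBBC9E18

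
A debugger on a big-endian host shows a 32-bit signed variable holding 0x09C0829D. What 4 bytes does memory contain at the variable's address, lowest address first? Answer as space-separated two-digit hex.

09 C0 82 9D

Split into bytes (most-significant first): 09 C0 82 9D.
Big-endian stores the most-significant byte at the lowest address.
So the memory order matches the most-significant-first order: 09 C0 82 9D.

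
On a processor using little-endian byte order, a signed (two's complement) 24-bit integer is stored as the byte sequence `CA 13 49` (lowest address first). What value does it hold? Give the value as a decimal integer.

Little-endian stores the least-significant byte at the lowest address.
Reassemble most-significant byte first: 49 13 CA → 0x4913CA.
0x4913CA = 4789194.

4789194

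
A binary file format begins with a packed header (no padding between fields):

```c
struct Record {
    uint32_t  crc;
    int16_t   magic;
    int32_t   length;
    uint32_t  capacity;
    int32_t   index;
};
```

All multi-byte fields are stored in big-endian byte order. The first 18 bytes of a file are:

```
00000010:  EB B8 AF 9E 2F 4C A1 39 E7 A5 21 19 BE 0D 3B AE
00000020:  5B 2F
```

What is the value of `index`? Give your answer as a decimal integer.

`index` follows `crc` (4 B), `magic` (2 B), `length` (4 B), `capacity` (4 B), so it starts at offset 4 + 2 + 4 + 4 = 14 and occupies 4 bytes.
Bytes at offsets 14..17: 3B AE 5B 2F.
In big-endian order the high byte comes first in memory.
The bytes are already most-significant first: 0x3BAE5B2F.
0x3BAE5B2F = 1001282351.

1001282351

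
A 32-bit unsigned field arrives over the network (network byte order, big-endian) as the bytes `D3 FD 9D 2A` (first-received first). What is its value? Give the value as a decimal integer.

In big-endian order the high byte comes first in memory.
The bytes are already most-significant first: 0xD3FD9D2A.
0xD3FD9D2A = 3556613418.

3556613418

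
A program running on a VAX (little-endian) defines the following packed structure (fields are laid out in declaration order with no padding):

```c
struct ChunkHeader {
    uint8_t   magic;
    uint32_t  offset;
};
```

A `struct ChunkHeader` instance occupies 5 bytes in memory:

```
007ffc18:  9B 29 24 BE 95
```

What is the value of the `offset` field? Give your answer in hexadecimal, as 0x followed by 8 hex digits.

0x95BE2429

`offset` follows `magic` (1 byte), so it starts at byte offset 1 and occupies 4 bytes.
Bytes at offsets 1..4: 29 24 BE 95.
Little-endian stores the least-significant byte at the lowest address.
Reassemble most-significant byte first: 95 BE 24 29 → 0x95BE2429.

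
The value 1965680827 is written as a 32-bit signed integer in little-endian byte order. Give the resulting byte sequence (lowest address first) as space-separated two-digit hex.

1965680827 in hexadecimal, padded to 32 bits, is 0x7529E8BB.
Split into bytes (most-significant first): 75 29 E8 BB.
Little-endian: lowest address holds the least-significant byte.
So at ascending addresses the bytes are BB E8 29 75.

BB E8 29 75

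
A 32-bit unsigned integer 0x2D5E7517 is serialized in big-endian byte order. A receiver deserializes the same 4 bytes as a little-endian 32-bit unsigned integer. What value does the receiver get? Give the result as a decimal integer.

393567789

Stored big-endian, the bytes at ascending addresses are 2D 5E 75 17.
Read back as little-endian, the first byte is least significant, giving 0x17755E2D.
0x17755E2D = 393567789.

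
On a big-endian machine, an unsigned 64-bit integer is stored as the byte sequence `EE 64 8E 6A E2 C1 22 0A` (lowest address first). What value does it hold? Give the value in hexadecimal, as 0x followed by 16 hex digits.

0xEE648E6AE2C1220A

Big-endian: lowest address holds the most-significant byte.
The bytes are already most-significant first: 0xEE648E6AE2C1220A.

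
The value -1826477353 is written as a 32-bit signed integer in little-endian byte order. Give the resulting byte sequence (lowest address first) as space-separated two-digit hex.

D7 2A 22 93

Two's complement of -1826477353 in 32 bits: 1826477353 = 0x6CDDD529; invert → 0x93222AD6; add 1 → 0x93222AD7.
Split into bytes (most-significant first): 93 22 2A D7.
In little-endian order the low byte comes first in memory.
So at ascending addresses the bytes are D7 2A 22 93.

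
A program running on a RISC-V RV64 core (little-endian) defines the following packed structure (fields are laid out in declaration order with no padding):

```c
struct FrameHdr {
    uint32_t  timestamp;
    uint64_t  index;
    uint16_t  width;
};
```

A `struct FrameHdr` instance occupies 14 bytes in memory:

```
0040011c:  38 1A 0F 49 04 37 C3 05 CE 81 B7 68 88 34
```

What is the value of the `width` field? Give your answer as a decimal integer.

13448

`width` follows `timestamp` (4 B), `index` (8 B), so it starts at offset 4 + 8 = 12 and occupies 2 bytes.
Bytes at offsets 12..13: 88 34.
Little-endian stores the least-significant byte at the lowest address.
Reassemble most-significant byte first: 34 88 → 0x3488.
0x3488 = 13448.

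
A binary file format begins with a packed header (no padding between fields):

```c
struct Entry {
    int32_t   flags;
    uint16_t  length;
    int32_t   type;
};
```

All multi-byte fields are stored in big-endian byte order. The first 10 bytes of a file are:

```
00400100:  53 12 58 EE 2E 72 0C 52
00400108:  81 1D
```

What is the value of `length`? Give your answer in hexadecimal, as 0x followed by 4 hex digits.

`length` follows `flags` (4 bytes), so it starts at byte offset 4 and occupies 2 bytes.
Bytes at offsets 4..5: 2E 72.
Big-endian stores the most-significant byte at the lowest address.
The bytes are already most-significant first: 0x2E72.

0x2E72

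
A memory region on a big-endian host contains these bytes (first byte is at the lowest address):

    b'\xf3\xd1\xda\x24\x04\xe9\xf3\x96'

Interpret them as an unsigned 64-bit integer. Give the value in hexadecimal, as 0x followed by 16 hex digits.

0xF3D1DA2404E9F396

Big-endian stores the most-significant byte at the lowest address.
The bytes are already most-significant first: 0xF3D1DA2404E9F396.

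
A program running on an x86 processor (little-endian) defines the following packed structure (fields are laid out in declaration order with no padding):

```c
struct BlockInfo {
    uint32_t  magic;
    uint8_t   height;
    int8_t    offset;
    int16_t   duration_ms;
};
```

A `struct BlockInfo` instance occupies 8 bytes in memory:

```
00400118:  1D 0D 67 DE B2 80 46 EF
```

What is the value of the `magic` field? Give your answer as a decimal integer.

`magic` is the first field, at byte offset 0, occupying 4 bytes.
Bytes at offsets 0..3: 1D 0D 67 DE.
Little-endian: lowest address holds the least-significant byte.
Reassemble most-significant byte first: DE 67 0D 1D → 0xDE670D1D.
0xDE670D1D = 3731295517.

3731295517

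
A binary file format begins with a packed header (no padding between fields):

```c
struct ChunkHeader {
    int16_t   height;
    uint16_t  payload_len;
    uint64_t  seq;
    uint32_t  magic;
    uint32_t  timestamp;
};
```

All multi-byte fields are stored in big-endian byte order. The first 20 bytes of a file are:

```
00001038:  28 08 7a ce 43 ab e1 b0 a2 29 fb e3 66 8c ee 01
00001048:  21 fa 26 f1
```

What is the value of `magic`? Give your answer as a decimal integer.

1720512001

`magic` follows `height` (2 B), `payload_len` (2 B), `seq` (8 B), so it starts at offset 2 + 2 + 8 = 12 and occupies 4 bytes.
Bytes at offsets 12..15: 66 8C EE 01.
Big-endian: lowest address holds the most-significant byte.
The bytes are already most-significant first: 0x668CEE01.
0x668CEE01 = 1720512001.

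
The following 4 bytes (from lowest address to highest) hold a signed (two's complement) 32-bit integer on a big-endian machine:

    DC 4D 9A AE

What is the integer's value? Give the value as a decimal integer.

Big-endian stores the most-significant byte at the lowest address.
The bytes are already most-significant first: 0xDC4D9AAE.
Top bit is set, so as a signed 32-bit value this is 0xDC4D9AAE − 2^32 = -598893906.

-598893906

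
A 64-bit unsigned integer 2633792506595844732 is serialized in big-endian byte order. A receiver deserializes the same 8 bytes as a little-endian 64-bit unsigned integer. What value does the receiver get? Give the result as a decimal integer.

2633792506595844732 in 64-bit hexadecimal is 0x248D1C548FBB227C.
Stored big-endian, the bytes at ascending addresses are 24 8D 1C 54 8F BB 22 7C.
Read back as little-endian, the first byte is least significant, giving 0x7C22BB8F541C8D24.
0x7C22BB8F541C8D24 = 8944918034177101092.

8944918034177101092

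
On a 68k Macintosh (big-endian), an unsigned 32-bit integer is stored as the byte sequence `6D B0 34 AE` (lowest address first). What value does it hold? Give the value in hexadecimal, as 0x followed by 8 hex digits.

0x6DB034AE

In big-endian order the high byte comes first in memory.
The bytes are already most-significant first: 0x6DB034AE.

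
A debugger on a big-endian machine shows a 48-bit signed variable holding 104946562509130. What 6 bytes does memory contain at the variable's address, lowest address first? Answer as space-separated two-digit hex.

104946562509130 in hexadecimal, padded to 48 bits, is 0x5F72C694294A.
Split into bytes (most-significant first): 5F 72 C6 94 29 4A.
In big-endian order the high byte comes first in memory.
So the memory order matches the most-significant-first order: 5F 72 C6 94 29 4A.

5F 72 C6 94 29 4A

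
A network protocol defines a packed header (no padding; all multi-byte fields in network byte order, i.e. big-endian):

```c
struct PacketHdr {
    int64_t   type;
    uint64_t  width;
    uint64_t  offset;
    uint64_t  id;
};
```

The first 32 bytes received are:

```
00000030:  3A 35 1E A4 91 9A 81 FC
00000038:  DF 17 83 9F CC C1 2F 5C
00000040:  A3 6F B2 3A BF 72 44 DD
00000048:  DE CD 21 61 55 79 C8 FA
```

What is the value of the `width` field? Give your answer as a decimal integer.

`width` follows `type` (8 bytes), so it starts at byte offset 8 and occupies 8 bytes.
Bytes at offsets 8..15: DF 17 83 9F CC C1 2F 5C.
In big-endian order the high byte comes first in memory.
The bytes are already most-significant first: 0xDF17839FCCC12F5C.
0xDF17839FCCC12F5C = 16075462117280526172.

16075462117280526172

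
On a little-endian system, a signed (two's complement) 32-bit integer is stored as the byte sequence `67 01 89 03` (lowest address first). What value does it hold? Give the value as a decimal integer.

In little-endian order the low byte comes first in memory.
Reassemble most-significant byte first: 03 89 01 67 → 0x03890167.
0x03890167 = 59310439.

59310439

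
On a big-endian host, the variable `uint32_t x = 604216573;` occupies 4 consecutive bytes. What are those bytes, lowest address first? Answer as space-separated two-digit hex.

24 03 9C FD

604216573 in hexadecimal, padded to 32 bits, is 0x24039CFD.
Split into bytes (most-significant first): 24 03 9C FD.
Big-endian: lowest address holds the most-significant byte.
So the memory order matches the most-significant-first order: 24 03 9C FD.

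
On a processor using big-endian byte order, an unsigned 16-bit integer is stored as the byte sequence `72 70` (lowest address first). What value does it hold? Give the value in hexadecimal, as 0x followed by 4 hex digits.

0x7270

Big-endian stores the most-significant byte at the lowest address.
The bytes are already most-significant first: 0x7270.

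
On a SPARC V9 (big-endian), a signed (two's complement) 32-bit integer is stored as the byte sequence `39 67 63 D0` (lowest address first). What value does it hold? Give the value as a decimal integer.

963077072

Big-endian stores the most-significant byte at the lowest address.
The bytes are already most-significant first: 0x396763D0.
0x396763D0 = 963077072.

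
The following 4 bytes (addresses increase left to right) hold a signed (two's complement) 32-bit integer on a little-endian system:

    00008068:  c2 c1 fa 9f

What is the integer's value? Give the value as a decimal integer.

Little-endian: lowest address holds the least-significant byte.
Reassemble most-significant byte first: 9F FA C1 C2 → 0x9FFAC1C2.
Top bit is set, so as a signed 32-bit value this is 0x9FFAC1C2 − 2^32 = -1610956350.

-1610956350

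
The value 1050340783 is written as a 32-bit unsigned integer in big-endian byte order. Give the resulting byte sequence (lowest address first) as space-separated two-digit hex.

3E 9A ED AF

1050340783 in hexadecimal, padded to 32 bits, is 0x3E9AEDAF.
Split into bytes (most-significant first): 3E 9A ED AF.
Big-endian: lowest address holds the most-significant byte.
So the memory order matches the most-significant-first order: 3E 9A ED AF.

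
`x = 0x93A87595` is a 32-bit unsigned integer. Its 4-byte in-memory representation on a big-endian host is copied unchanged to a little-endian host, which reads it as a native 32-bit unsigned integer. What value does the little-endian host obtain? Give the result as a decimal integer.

2507516051

Stored big-endian, the bytes at ascending addresses are 93 A8 75 95.
Read back as little-endian, the first byte is least significant, giving 0x9575A893.
0x9575A893 = 2507516051.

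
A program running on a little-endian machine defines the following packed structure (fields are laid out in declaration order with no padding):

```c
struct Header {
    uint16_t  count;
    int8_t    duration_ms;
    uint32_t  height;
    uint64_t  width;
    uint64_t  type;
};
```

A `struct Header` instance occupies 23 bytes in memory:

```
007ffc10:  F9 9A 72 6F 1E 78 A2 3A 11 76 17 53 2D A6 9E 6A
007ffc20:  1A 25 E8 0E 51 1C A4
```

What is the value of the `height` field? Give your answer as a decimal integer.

2725781103

`height` follows `count` (2 B), `duration_ms` (1 B), so it starts at offset 2 + 1 = 3 and occupies 4 bytes.
Bytes at offsets 3..6: 6F 1E 78 A2.
In little-endian order the low byte comes first in memory.
Reassemble most-significant byte first: A2 78 1E 6F → 0xA2781E6F.
0xA2781E6F = 2725781103.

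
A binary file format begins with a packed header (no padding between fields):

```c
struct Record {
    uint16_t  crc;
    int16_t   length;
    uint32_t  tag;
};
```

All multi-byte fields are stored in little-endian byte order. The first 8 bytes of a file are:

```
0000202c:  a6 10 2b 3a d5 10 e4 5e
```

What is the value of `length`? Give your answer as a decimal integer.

`length` follows `crc` (2 bytes), so it starts at byte offset 2 and occupies 2 bytes.
Bytes at offsets 2..3: 2B 3A.
In little-endian order the low byte comes first in memory.
Reassemble most-significant byte first: 3A 2B → 0x3A2B.
0x3A2B = 14891.

14891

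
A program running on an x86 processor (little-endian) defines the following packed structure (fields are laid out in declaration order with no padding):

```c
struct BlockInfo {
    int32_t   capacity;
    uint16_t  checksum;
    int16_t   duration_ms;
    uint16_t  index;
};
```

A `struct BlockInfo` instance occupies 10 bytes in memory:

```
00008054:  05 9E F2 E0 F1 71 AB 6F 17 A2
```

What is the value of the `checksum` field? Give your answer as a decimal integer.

`checksum` follows `capacity` (4 bytes), so it starts at byte offset 4 and occupies 2 bytes.
Bytes at offsets 4..5: F1 71.
Little-endian stores the least-significant byte at the lowest address.
Reassemble most-significant byte first: 71 F1 → 0x71F1.
0x71F1 = 29169.

29169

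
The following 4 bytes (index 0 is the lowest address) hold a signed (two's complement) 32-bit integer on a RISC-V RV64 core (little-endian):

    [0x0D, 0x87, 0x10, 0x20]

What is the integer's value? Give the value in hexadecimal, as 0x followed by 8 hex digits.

Little-endian stores the least-significant byte at the lowest address.
Reassemble most-significant byte first: 20 10 87 0D → 0x2010870D.

0x2010870D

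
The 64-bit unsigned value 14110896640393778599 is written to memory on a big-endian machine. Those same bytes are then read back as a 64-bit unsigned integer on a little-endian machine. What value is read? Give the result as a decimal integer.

12075817807359103939

14110896640393778599 in 64-bit hexadecimal is 0xC3D3F9BB50EC95A7.
Stored big-endian, the bytes at ascending addresses are C3 D3 F9 BB 50 EC 95 A7.
Read back as little-endian, the first byte is least significant, giving 0xA795EC50BBF9D3C3.
0xA795EC50BBF9D3C3 = 12075817807359103939.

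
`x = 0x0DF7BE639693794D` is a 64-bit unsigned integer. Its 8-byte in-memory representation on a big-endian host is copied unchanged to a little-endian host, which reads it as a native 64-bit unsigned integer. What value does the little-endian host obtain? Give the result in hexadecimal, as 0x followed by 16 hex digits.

Stored big-endian, the bytes at ascending addresses are 0D F7 BE 63 96 93 79 4D.
Read back as little-endian, the first byte is least significant, giving 0x4D79939663BEF70D.

0x4D79939663BEF70D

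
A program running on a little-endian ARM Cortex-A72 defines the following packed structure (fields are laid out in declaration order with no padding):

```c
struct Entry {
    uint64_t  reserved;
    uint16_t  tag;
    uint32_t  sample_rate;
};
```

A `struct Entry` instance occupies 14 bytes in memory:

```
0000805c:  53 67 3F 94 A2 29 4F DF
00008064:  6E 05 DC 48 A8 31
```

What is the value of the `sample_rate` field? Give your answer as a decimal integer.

833112284

`sample_rate` follows `reserved` (8 B), `tag` (2 B), so it starts at offset 8 + 2 = 10 and occupies 4 bytes.
Bytes at offsets 10..13: DC 48 A8 31.
Little-endian: lowest address holds the least-significant byte.
Reassemble most-significant byte first: 31 A8 48 DC → 0x31A848DC.
0x31A848DC = 833112284.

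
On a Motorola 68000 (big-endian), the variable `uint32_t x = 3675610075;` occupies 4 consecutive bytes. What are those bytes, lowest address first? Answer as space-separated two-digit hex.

DB 15 5B DB

3675610075 in hexadecimal, padded to 32 bits, is 0xDB155BDB.
Split into bytes (most-significant first): DB 15 5B DB.
In big-endian order the high byte comes first in memory.
So the memory order matches the most-significant-first order: DB 15 5B DB.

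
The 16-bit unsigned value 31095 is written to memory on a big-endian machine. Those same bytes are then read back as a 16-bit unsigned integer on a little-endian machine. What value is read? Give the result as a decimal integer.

30585

31095 in 16-bit hexadecimal is 0x7977.
Stored big-endian, the bytes at ascending addresses are 79 77.
Read back as little-endian, the first byte is least significant, giving 0x7779.
0x7779 = 30585.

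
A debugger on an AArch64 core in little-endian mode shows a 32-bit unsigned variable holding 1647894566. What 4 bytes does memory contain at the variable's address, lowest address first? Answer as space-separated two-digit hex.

1647894566 in hexadecimal, padded to 32 bits, is 0x6238E026.
Split into bytes (most-significant first): 62 38 E0 26.
In little-endian order the low byte comes first in memory.
So at ascending addresses the bytes are 26 E0 38 62.

26 E0 38 62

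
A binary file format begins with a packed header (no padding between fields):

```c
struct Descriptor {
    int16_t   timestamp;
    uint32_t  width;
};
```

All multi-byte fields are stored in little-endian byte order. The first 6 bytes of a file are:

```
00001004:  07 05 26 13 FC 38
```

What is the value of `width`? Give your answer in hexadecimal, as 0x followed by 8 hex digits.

`width` follows `timestamp` (2 bytes), so it starts at byte offset 2 and occupies 4 bytes.
Bytes at offsets 2..5: 26 13 FC 38.
Little-endian stores the least-significant byte at the lowest address.
Reassemble most-significant byte first: 38 FC 13 26 → 0x38FC1326.

0x38FC1326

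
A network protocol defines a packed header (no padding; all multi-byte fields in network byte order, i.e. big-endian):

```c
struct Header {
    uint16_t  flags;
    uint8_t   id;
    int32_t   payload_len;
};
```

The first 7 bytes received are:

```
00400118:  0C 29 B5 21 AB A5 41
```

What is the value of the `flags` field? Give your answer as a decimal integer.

3113

`flags` is the first field, at byte offset 0, occupying 2 bytes.
Bytes at offsets 0..1: 0C 29.
Big-endian: lowest address holds the most-significant byte.
The bytes are already most-significant first: 0x0C29.
0x0C29 = 3113.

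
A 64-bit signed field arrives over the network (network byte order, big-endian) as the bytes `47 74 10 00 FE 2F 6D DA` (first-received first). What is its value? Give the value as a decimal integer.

Big-endian: lowest address holds the most-significant byte.
The bytes are already most-significant first: 0x47741000FE2F6DDA.
0x47741000FE2F6DDA = 5148757870441885146.

5148757870441885146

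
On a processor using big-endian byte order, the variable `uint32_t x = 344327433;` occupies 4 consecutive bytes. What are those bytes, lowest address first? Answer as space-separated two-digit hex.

344327433 in hexadecimal, padded to 32 bits, is 0x14860509.
Split into bytes (most-significant first): 14 86 05 09.
Big-endian: lowest address holds the most-significant byte.
So the memory order matches the most-significant-first order: 14 86 05 09.

14 86 05 09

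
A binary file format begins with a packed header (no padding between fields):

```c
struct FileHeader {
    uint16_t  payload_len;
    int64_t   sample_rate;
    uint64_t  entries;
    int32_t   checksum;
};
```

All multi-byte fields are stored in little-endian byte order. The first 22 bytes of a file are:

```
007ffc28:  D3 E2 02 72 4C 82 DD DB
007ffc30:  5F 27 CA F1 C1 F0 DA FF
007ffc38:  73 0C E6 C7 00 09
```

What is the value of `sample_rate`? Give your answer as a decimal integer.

`sample_rate` follows `payload_len` (2 bytes), so it starts at byte offset 2 and occupies 8 bytes.
Bytes at offsets 2..9: 02 72 4C 82 DD DB 5F 27.
Little-endian: lowest address holds the least-significant byte.
Reassemble most-significant byte first: 27 5F DB DD 82 4C 72 02 → 0x275FDBDD824C7202.
0x275FDBDD824C7202 = 2837228034687005186.

2837228034687005186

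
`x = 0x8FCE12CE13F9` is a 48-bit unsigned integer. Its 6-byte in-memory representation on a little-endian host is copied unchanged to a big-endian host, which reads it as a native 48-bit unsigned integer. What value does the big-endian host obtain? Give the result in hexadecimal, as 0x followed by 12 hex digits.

Stored little-endian, the bytes at ascending addresses are F9 13 CE 12 CE 8F.
Read back as big-endian, the last byte is least significant, giving 0xF913CE12CE8F.

0xF913CE12CE8F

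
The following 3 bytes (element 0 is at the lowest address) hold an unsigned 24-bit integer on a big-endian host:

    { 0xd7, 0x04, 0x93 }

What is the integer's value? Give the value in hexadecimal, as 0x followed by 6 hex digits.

Big-endian: lowest address holds the most-significant byte.
The bytes are already most-significant first: 0xD70493.

0xD70493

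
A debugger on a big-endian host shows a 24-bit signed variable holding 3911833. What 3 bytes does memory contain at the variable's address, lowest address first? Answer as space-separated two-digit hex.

3911833 in hexadecimal, padded to 24 bits, is 0x3BB099.
Split into bytes (most-significant first): 3B B0 99.
Big-endian: lowest address holds the most-significant byte.
So the memory order matches the most-significant-first order: 3B B0 99.

3B B0 99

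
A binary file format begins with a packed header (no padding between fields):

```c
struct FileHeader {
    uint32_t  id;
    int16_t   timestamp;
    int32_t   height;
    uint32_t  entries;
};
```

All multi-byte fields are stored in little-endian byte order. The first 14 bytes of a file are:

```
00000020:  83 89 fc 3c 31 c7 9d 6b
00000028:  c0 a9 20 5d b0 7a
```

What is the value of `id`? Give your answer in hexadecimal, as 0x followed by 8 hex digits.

`id` is the first field, at byte offset 0, occupying 4 bytes.
Bytes at offsets 0..3: 83 89 FC 3C.
Little-endian stores the least-significant byte at the lowest address.
Reassemble most-significant byte first: 3C FC 89 83 → 0x3CFC8983.

0x3CFC8983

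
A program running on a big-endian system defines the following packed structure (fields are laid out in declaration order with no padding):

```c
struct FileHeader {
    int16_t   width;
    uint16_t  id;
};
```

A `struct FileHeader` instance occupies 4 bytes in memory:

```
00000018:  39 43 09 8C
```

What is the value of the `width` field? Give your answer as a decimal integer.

`width` is the first field, at byte offset 0, occupying 2 bytes.
Bytes at offsets 0..1: 39 43.
Big-endian: lowest address holds the most-significant byte.
The bytes are already most-significant first: 0x3943.
0x3943 = 14659.

14659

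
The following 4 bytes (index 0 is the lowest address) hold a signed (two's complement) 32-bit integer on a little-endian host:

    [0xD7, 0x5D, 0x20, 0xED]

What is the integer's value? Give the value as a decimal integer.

Little-endian stores the least-significant byte at the lowest address.
Reassemble most-significant byte first: ED 20 5D D7 → 0xED205DD7.
Top bit is set, so as a signed 32-bit value this is 0xED205DD7 − 2^32 = -316645929.

-316645929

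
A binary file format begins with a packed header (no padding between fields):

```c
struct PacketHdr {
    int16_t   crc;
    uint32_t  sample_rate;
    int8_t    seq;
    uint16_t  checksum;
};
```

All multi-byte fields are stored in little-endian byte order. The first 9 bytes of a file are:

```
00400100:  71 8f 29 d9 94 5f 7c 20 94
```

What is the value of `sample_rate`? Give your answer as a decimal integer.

1603590441

`sample_rate` follows `crc` (2 bytes), so it starts at byte offset 2 and occupies 4 bytes.
Bytes at offsets 2..5: 29 D9 94 5F.
In little-endian order the low byte comes first in memory.
Reassemble most-significant byte first: 5F 94 D9 29 → 0x5F94D929.
0x5F94D929 = 1603590441.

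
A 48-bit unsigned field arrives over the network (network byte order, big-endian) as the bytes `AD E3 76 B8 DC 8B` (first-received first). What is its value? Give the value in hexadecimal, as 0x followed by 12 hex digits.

0xADE376B8DC8B

Big-endian stores the most-significant byte at the lowest address.
The bytes are already most-significant first: 0xADE376B8DC8B.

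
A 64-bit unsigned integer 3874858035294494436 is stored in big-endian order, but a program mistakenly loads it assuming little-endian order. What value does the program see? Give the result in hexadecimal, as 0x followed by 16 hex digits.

3874858035294494436 in 64-bit hexadecimal is 0x35C642DA6CCBDEE4.
Stored big-endian, the bytes at ascending addresses are 35 C6 42 DA 6C CB DE E4.
Read back as little-endian, the first byte is least significant, giving 0xE4DECB6CDA42C635.

0xE4DECB6CDA42C635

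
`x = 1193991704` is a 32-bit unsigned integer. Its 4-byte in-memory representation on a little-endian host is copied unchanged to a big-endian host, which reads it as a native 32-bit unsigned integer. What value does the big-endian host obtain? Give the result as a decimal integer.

417212999

1193991704 in 32-bit hexadecimal is 0x472ADE18.
Stored little-endian, the bytes at ascending addresses are 18 DE 2A 47.
Read back as big-endian, the last byte is least significant, giving 0x18DE2A47.
0x18DE2A47 = 417212999.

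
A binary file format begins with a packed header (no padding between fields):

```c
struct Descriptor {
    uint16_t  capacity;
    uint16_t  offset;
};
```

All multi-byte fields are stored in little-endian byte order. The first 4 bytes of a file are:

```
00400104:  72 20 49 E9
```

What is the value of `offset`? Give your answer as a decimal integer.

59721

`offset` follows `capacity` (2 bytes), so it starts at byte offset 2 and occupies 2 bytes.
Bytes at offsets 2..3: 49 E9.
Little-endian stores the least-significant byte at the lowest address.
Reassemble most-significant byte first: E9 49 → 0xE949.
0xE949 = 59721.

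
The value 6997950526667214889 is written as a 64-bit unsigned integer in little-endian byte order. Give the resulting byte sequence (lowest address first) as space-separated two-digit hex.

29 D0 C1 61 ED B6 1D 61

6997950526667214889 in hexadecimal, padded to 64 bits, is 0x611DB6ED61C1D029.
Split into bytes (most-significant first): 61 1D B6 ED 61 C1 D0 29.
Little-endian stores the least-significant byte at the lowest address.
So at ascending addresses the bytes are 29 D0 C1 61 ED B6 1D 61.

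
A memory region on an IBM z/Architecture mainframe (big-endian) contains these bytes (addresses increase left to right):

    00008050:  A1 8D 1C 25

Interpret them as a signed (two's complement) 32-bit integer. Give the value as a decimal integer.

Big-endian stores the most-significant byte at the lowest address.
The bytes are already most-significant first: 0xA18D1C25.
Top bit is set, so as a signed 32-bit value this is 0xA18D1C25 − 2^32 = -1584587739.

-1584587739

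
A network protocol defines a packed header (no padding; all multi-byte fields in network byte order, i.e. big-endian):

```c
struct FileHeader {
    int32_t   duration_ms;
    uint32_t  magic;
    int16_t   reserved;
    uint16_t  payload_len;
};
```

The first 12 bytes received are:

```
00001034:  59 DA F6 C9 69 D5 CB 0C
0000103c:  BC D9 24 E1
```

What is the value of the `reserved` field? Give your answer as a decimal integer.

`reserved` follows `duration_ms` (4 B), `magic` (4 B), so it starts at offset 4 + 4 = 8 and occupies 2 bytes.
Bytes at offsets 8..9: BC D9.
In big-endian order the high byte comes first in memory.
The bytes are already most-significant first: 0xBCD9.
Top bit is set, so as a signed 16-bit value this is 0xBCD9 − 2^16 = -17191.

-17191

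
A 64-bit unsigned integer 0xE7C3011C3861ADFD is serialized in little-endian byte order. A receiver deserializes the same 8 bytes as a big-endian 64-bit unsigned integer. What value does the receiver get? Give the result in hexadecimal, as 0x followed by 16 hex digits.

Stored little-endian, the bytes at ascending addresses are FD AD 61 38 1C 01 C3 E7.
Read back as big-endian, the last byte is least significant, giving 0xFDAD61381C01C3E7.

0xFDAD61381C01C3E7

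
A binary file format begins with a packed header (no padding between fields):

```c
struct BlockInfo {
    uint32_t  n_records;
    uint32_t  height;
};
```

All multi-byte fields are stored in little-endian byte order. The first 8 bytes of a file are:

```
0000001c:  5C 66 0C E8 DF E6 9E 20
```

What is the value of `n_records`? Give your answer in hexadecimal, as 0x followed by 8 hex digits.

0xE80C665C

`n_records` is the first field, at byte offset 0, occupying 4 bytes.
Bytes at offsets 0..3: 5C 66 0C E8.
In little-endian order the low byte comes first in memory.
Reassemble most-significant byte first: E8 0C 66 5C → 0xE80C665C.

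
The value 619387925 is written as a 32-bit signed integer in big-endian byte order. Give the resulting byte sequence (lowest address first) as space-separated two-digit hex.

619387925 in hexadecimal, padded to 32 bits, is 0x24EB1C15.
Split into bytes (most-significant first): 24 EB 1C 15.
In big-endian order the high byte comes first in memory.
So the memory order matches the most-significant-first order: 24 EB 1C 15.

24 EB 1C 15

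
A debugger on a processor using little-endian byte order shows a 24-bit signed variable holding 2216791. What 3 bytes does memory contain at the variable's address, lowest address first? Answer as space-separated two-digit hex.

2216791 in hexadecimal, padded to 24 bits, is 0x21D357.
Split into bytes (most-significant first): 21 D3 57.
In little-endian order the low byte comes first in memory.
So at ascending addresses the bytes are 57 D3 21.

57 D3 21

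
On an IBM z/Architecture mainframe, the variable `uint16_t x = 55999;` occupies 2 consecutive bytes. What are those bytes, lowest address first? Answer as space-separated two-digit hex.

55999 in hexadecimal, padded to 16 bits, is 0xDABF.
Split into bytes (most-significant first): DA BF.
Big-endian: lowest address holds the most-significant byte.
So the memory order matches the most-significant-first order: DA BF.

DA BF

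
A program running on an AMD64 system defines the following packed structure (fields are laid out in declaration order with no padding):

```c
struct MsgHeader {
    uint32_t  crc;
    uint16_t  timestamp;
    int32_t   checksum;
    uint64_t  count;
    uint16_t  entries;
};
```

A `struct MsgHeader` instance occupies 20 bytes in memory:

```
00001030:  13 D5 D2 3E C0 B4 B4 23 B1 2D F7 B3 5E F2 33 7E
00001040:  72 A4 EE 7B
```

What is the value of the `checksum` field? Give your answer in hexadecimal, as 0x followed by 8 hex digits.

`checksum` follows `crc` (4 B), `timestamp` (2 B), so it starts at offset 4 + 2 = 6 and occupies 4 bytes.
Bytes at offsets 6..9: B4 23 B1 2D.
Little-endian stores the least-significant byte at the lowest address.
Reassemble most-significant byte first: 2D B1 23 B4 → 0x2DB123B4.

0x2DB123B4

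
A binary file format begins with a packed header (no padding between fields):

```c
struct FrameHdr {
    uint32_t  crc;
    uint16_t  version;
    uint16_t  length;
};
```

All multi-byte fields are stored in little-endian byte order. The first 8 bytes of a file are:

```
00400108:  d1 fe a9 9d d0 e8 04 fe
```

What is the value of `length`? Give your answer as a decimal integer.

`length` follows `crc` (4 B), `version` (2 B), so it starts at offset 4 + 2 = 6 and occupies 2 bytes.
Bytes at offsets 6..7: 04 FE.
Little-endian stores the least-significant byte at the lowest address.
Reassemble most-significant byte first: FE 04 → 0xFE04.
0xFE04 = 65028.

65028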